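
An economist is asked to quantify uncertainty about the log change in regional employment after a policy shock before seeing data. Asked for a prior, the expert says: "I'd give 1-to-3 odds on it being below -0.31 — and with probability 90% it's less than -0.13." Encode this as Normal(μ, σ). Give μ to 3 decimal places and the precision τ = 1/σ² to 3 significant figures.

μ = -0.248, τ = 118

The p-quantile of Normal(μ,σ) is μ + z_p·σ, with z_{0.25} = -0.6745 and z_{0.9} = 1.282.
Eliminate σ: μ = (z₂·x₁ − z₁·x₂)/(z₂ − z₁) = (1.282·-0.31 − (-0.6745)·-0.13)/1.956 = -0.248.
Then σ = (x₂ − x₁)/(z₂ − z₁) = (-0.13 − -0.31)/1.956 = 0.092.
Precision τ = 1/σ² = 1/0.09202² = 118.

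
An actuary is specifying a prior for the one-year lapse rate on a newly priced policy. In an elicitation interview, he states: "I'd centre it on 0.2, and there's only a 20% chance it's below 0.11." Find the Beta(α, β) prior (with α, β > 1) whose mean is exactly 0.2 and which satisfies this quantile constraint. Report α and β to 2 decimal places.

With mean 0.2 fixed, write α = 0.2s, β = 0.8s where s = α+β.
Need P(θ < 0.11) = 0.2 under Beta(0.2s, 0.8s). Normal approximation: (q−m)/√(m(1−m)/s) ≈ z_{0.2} = -0.842, so s ≈ 0.2·0.8·(-0.842)²/(0.11−0.2)² = 14.0.
At s = 14.0: P(θ<0.11) ≈ 0.205. Adjusting to match 0.2 gives s ≈ 14.44.
So α = 0.2·14.44 ≈ 2.89, β = 0.8·14.44 ≈ 11.55.

α ≈ 2.89, β ≈ 11.55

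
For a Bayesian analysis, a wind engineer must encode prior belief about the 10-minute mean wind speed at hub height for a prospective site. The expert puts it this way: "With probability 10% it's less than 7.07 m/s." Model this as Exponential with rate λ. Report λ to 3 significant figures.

λ ≈ 0.0149

P(T < 7.07) = 1 − e^(−λ·7.07) = 0.1, so λ = −ln(1−0.1)/7.07 = −ln(0.9)/7.07 = 0.0149.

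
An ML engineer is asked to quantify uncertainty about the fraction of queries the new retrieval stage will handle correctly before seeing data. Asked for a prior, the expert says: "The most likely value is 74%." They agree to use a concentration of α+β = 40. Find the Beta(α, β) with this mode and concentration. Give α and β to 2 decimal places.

α = 29.12, β = 10.88

For α,β > 1 the Beta mode is (α−1)/(α+β−2). With α+β = 40, the mode is (α−1)/38.
Set (α−1)/38 = 0.74 → α = 1 + 0.74·38 = 29.12.
β = 40 − α = 10.88.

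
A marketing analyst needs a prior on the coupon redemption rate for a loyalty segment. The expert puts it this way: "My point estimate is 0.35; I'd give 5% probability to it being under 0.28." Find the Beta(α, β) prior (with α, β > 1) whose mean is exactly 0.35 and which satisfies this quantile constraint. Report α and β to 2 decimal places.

α ≈ 41.89, β ≈ 77.79

With mean 0.35 fixed, write α = 0.35s, β = 0.65s where s = α+β.
Need P(θ < 0.28) = 0.05 under Beta(0.35s, 0.65s). Normal approximation: (q−m)/√(m(1−m)/s) ≈ z_{0.05} = -1.64, so s ≈ 0.35·0.65·(-1.64)²/(0.28−0.35)² = 125.6.
At s = 125.6: P(θ<0.28) ≈ 0.046. Adjusting to match 0.05 gives s ≈ 119.68.
So α = 0.35·119.68 ≈ 41.89, β = 0.65·119.68 ≈ 77.79.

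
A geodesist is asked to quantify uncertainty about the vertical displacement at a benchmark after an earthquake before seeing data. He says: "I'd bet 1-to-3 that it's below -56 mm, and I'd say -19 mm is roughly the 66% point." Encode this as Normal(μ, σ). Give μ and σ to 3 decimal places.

For Normal(μ,σ), the p-quantile is μ + z_p·σ. Here z_{0.25} = -0.6745, z_{0.66} = 0.4125.
So -56 = μ − 0.6745σ and -19 = μ + 0.4125σ.
Subtracting: σ = (-19 − -56)/(0.4125 − (-0.6745)) = 34.040.
Then μ = -56 − (-0.6745)·34.040 = -33.040.

μ = -33.040, σ = 34.040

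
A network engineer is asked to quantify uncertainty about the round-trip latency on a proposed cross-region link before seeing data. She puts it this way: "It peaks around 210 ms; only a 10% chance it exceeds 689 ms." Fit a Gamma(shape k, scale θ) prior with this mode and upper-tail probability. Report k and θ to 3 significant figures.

Gamma(k,θ) with k>1 has mode (k−1)θ, so θ = 210/(k−1).
Need P(X < 689) = 0.9 with θ tied to k this way. Start at k = 2, θ = 210: P(X<689) ≈ 0.839.
Too low — raise k to concentrate. Iterating converges to k ≈ 2.34.
Then θ = 210/(2.34−1) ≈ 157.

k ≈ 2.34, θ ≈ 157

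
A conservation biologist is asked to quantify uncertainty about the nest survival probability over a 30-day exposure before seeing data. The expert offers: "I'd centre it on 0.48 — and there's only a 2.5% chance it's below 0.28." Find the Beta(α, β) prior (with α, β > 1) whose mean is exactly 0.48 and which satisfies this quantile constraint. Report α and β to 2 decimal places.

With mean 0.48 fixed, write α = 0.48s, β = 0.52s where s = α+β.
Need P(θ < 0.28) = 0.025 under Beta(0.48s, 0.52s). Normal approximation: (q−m)/√(m(1−m)/s) ≈ z_{0.025} = -1.96, so s ≈ 0.48·0.52·(-1.96)²/(0.28−0.48)² = 24.0.
At s = 24.0: P(θ<0.28) ≈ 0.020. Adjusting to match 0.025 gives s ≈ 22.07.
So α = 0.48·22.07 ≈ 10.59, β = 0.52·22.07 ≈ 11.48.

α ≈ 10.59, β ≈ 11.48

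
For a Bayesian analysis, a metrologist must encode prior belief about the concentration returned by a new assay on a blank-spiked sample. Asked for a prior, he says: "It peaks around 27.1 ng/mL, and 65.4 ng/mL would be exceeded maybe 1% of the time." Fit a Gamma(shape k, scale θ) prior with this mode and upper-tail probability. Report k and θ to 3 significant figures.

k ≈ 7.09, θ ≈ 4.45

Gamma(k,θ) with k>1 has mode (k−1)θ, so θ = 27.1/(k−1).
Need P(X < 65.4) = 0.99 with θ tied to k this way. Start at k = 2, θ = 27.1: P(X<65.4) ≈ 0.694.
Too low — raise k to concentrate. Iterating converges to k ≈ 7.09.
Then θ = 27.1/(7.09−1) ≈ 4.45.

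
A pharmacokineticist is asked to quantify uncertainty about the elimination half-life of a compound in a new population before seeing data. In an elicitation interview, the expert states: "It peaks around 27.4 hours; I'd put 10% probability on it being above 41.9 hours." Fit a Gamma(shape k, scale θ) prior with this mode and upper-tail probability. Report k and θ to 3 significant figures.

k ≈ 11.3, θ ≈ 2.65

Gamma(k,θ) with k>1 has mode (k−1)θ, so θ = 27.4/(k−1).
Need P(X < 41.9) = 0.9 with θ tied to k this way. Start at k = 2, θ = 27.4: P(X<41.9) ≈ 0.452.
Too low — raise k to concentrate. Iterating converges to k ≈ 11.3.
Then θ = 27.4/(11.3−1) ≈ 2.65.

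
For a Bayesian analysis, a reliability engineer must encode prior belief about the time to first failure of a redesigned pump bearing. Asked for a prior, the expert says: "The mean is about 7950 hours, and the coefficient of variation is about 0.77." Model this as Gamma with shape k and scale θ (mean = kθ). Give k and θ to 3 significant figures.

For Gamma(k, scale θ): mean = kθ, variance = kθ², so CV = 1/√k.
CV = 0.77, hence k = 1/CV² = 1.69.
Then θ = mean/k = 7950/1.69 = 4710.

k ≈ 1.69, θ ≈ 4710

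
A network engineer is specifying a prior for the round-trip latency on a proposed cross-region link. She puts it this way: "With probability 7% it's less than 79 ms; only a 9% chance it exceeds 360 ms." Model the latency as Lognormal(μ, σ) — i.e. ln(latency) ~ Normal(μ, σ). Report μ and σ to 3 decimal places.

μ ≈ 5.164, σ ≈ 0.538

If T ~ Lognormal(μ,σ) then ln T ~ Normal(μ,σ), so the p-quantile of ln T is μ + z_p·σ.
ln(79) = 4.369 and ln(360) = 5.886; z_{0.07} = -1.476, z_{0.91} = 1.341.
σ = (5.886 − 4.369)/(1.341 − (-1.476)) = 0.538.
μ = 4.369 − (-1.476)·0.538 = 5.164.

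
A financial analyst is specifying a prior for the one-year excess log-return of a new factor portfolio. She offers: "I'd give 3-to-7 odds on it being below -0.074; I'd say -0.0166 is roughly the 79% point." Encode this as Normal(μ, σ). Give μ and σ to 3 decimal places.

The p-quantile of Normal(μ,σ) is μ + z_p·σ, with z_{0.3} = -0.5244 and z_{0.79} = 0.8064.
Eliminate σ: μ = (z₂·x₁ − z₁·x₂)/(z₂ − z₁) = (0.8064·-0.074 − (-0.5244)·-0.0166)/1.331 = -0.051.
Then σ = (x₂ − x₁)/(z₂ − z₁) = (-0.0166 − -0.074)/1.331 = 0.043.

μ = -0.051, σ = 0.043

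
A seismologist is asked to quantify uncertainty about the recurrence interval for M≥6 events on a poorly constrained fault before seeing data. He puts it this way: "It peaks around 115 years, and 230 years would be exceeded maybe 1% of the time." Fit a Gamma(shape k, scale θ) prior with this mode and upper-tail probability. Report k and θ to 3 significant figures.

k ≈ 11.2, θ ≈ 11.2

Gamma(k,θ) with k>1 has mode (k−1)θ, so θ = 115/(k−1).
Need P(X < 230) = 0.99 with θ tied to k this way. Start at k = 2, θ = 115: P(X<230) ≈ 0.594.
Too low — raise k to concentrate. Iterating converges to k ≈ 11.2.
Then θ = 115/(11.2−1) ≈ 11.2.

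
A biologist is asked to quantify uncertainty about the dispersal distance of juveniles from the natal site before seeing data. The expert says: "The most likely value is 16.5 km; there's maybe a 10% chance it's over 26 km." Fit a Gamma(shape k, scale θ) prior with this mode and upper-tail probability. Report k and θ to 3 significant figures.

Gamma(k,θ) with k>1 has mode (k−1)θ, so θ = 16.5/(k−1).
Need P(X < 26) = 0.9 with θ tied to k this way. Start at k = 2, θ = 16.5: P(X<26) ≈ 0.467.
Too low — raise k to concentrate. Iterating converges to k ≈ 10.1.
Then θ = 16.5/(10.1−1) ≈ 1.82.

k ≈ 10.1, θ ≈ 1.82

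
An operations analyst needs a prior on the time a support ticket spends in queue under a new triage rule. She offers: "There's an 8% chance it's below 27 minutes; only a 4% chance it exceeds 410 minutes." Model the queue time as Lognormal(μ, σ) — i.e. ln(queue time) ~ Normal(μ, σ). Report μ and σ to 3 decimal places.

If T ~ Lognormal(μ,σ) then ln T ~ Normal(μ,σ), so the p-quantile of ln T is μ + z_p·σ.
ln(27) = 3.296 and ln(410) = 6.016; z_{0.08} = -1.405, z_{0.96} = 1.751.
σ = (6.016 − 3.296)/(1.751 − (-1.405)) = 0.862.
μ = 3.296 − (-1.405)·0.862 = 4.507.

μ ≈ 4.507, σ ≈ 0.862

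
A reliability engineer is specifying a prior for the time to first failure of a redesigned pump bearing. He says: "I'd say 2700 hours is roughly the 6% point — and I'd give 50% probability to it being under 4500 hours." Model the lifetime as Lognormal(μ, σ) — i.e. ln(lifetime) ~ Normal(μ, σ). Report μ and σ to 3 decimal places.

If T ~ Lognormal(μ,σ) then ln T ~ Normal(μ,σ), so the p-quantile of ln T is μ + z_p·σ.
ln(2700) = 7.901 and ln(4500) = 8.412; z_{0.06} = -1.555, z_{0.5} = 0.
σ = (8.412 − 7.901)/(0 − (-1.555)) = 0.329.
μ = 7.901 − (-1.555)·0.329 = 8.412.

μ ≈ 8.412, σ ≈ 0.329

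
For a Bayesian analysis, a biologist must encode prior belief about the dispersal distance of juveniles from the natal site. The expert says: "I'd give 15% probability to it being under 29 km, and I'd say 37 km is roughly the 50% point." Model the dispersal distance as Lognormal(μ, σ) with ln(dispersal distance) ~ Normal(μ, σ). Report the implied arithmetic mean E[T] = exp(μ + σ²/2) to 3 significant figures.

If T ~ Lognormal(μ,σ) then ln T ~ Normal(μ,σ), so the p-quantile of ln T is μ + z_p·σ.
ln(29) = 3.367 and ln(37) = 3.611; z_{0.15} = -1.036, z_{0.5} = 0.
σ = (3.611 − 3.367)/(0 − (-1.036)) = 0.235.
μ = 3.367 − (-1.036)·0.235 = 3.611.
E[T] = exp(μ + σ²/2) = exp(3.611 + 0.0276) = 38 km.

E[T] ≈ 38 km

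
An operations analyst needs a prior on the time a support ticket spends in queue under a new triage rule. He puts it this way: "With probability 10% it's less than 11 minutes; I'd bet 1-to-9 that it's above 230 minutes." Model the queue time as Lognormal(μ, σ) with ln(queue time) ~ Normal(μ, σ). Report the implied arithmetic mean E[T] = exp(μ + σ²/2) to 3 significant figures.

E[T] ≈ 102 minutes

If T ~ Lognormal(μ,σ) then ln T ~ Normal(μ,σ), so the p-quantile of ln T is μ + z_p·σ.
ln(11) = 2.398 and ln(230) = 5.438; z_{0.1} = -1.282, z_{0.9} = 1.282.
σ = (5.438 − 2.398)/(1.282 − (-1.282)) = 1.186.
μ = 2.398 − (-1.282)·1.186 = 3.918.
E[T] = exp(μ + σ²/2) = exp(3.918 + 0.7035) = 102 minutes.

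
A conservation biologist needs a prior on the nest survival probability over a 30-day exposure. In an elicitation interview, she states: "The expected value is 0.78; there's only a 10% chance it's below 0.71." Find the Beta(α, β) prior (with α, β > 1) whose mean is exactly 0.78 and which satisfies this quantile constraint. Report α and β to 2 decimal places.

With mean 0.78 fixed, write α = 0.78s, β = 0.22s where s = α+β.
Need P(θ < 0.71) = 0.1 under Beta(0.78s, 0.22s). Normal approximation: (q−m)/√(m(1−m)/s) ≈ z_{0.1} = -1.28, so s ≈ 0.78·0.22·(-1.28)²/(0.71−0.78)² = 57.5.
At s = 57.5: P(θ<0.71) ≈ 0.105. Adjusting to match 0.1 gives s ≈ 60.14.
So α = 0.78·60.14 ≈ 46.91, β = 0.22·60.14 ≈ 13.23.

α ≈ 46.91, β ≈ 13.23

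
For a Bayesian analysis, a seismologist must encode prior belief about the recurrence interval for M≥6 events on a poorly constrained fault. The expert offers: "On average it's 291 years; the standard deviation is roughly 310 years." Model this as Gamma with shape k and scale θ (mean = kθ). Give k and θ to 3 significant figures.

For Gamma(k, scale θ): mean = kθ, variance = kθ², so CV = 1/√k.
CV = SD/mean = 310/291 = 1.065, hence k = 1/CV² = 0.881.
Then θ = mean/k = 291/0.881 = 330.

k ≈ 0.881, θ ≈ 330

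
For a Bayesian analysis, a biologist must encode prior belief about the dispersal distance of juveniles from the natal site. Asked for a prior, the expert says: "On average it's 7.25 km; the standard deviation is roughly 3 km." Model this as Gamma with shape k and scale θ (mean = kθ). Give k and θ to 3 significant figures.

For Gamma(k, scale θ): mean = kθ, variance = kθ², so CV = 1/√k.
CV = SD/mean = 3/7.25 = 0.4138, hence k = 1/CV² = 5.84.
Then θ = mean/k = 7.25/5.84 = 1.24.

k ≈ 5.84, θ ≈ 1.24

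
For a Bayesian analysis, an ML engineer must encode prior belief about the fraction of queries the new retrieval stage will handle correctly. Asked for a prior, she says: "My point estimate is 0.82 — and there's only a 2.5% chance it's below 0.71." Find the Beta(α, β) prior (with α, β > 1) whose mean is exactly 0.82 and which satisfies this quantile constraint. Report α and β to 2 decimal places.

α ≈ 45.70, β ≈ 10.03

With mean 0.82 fixed, write α = 0.82s, β = 0.18s where s = α+β.
Need P(θ < 0.71) = 0.025 under Beta(0.82s, 0.18s). Normal approximation: (q−m)/√(m(1−m)/s) ≈ z_{0.025} = -1.96, so s ≈ 0.82·0.18·(-1.96)²/(0.71−0.82)² = 46.9.
At s = 46.9: P(θ<0.71) ≈ 0.035. Adjusting to match 0.025 gives s ≈ 55.74.
So α = 0.82·55.74 ≈ 45.70, β = 0.18·55.74 ≈ 10.03.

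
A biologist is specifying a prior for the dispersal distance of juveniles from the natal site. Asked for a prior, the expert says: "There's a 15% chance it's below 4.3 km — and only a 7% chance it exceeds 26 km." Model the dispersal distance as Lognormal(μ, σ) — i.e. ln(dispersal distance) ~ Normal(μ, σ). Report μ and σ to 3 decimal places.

If T ~ Lognormal(μ,σ) then ln T ~ Normal(μ,σ), so the p-quantile of ln T is μ + z_p·σ.
ln(4.3) = 1.459 and ln(26) = 3.258; z_{0.15} = -1.036, z_{0.93} = 1.476.
σ = (3.258 − 1.459)/(1.476 − (-1.036)) = 0.716.
μ = 1.459 − (-1.036)·0.716 = 2.201.

μ ≈ 2.201, σ ≈ 0.716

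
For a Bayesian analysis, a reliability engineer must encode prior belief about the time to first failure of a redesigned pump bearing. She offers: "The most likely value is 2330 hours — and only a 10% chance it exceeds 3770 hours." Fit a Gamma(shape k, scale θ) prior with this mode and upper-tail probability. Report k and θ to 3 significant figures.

k ≈ 9.13, θ ≈ 287

Gamma(k,θ) with k>1 has mode (k−1)θ, so θ = 2330/(k−1).
Need P(X < 3770) = 0.9 with θ tied to k this way. Start at k = 2, θ = 2330: P(X<3770) ≈ 0.481.
Too low — raise k to concentrate. Iterating converges to k ≈ 9.13.
Then θ = 2330/(9.13−1) ≈ 287.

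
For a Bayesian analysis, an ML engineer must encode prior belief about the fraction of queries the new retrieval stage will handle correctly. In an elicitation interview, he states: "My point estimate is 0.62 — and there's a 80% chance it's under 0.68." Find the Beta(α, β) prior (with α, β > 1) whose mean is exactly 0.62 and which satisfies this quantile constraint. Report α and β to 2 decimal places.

α ≈ 29.24, β ≈ 17.92

With mean 0.62 fixed, write α = 0.62s, β = 0.38s where s = α+β.
Need P(θ < 0.68) = 0.8 under Beta(0.62s, 0.38s). Normal approximation: (q−m)/√(m(1−m)/s) ≈ z_{0.8} = 0.842, so s ≈ 0.62·0.38·(0.842)²/(0.68−0.62)² = 46.4.
At s = 46.4: P(θ<0.68) ≈ 0.798. Adjusting to match 0.8 gives s ≈ 47.16.
So α = 0.62·47.16 ≈ 29.24, β = 0.38·47.16 ≈ 17.92.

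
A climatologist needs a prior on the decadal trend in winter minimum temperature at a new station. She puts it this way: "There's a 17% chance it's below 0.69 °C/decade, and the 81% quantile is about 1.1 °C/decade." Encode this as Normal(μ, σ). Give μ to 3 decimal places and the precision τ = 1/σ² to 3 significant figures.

The p-quantile of Normal(μ,σ) is μ + z_p·σ, with z_{0.17} = -0.9542 and z_{0.81} = 0.8779.
Eliminate σ: μ = (z₂·x₁ − z₁·x₂)/(z₂ − z₁) = (0.8779·0.69 − (-0.9542)·1.1)/1.832 = 0.904.
Then σ = (x₂ − x₁)/(z₂ − z₁) = (1.1 − 0.69)/1.832 = 0.224.
Precision τ = 1/σ² = 1/0.2238² = 20.

μ = 0.904, τ = 20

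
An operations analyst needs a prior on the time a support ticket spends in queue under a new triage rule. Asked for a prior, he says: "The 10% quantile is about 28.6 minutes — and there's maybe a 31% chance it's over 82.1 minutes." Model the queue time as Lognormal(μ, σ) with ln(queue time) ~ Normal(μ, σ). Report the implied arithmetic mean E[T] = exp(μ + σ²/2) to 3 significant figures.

E[T] ≈ 72.9 minutes

If T ~ Lognormal(μ,σ) then ln T ~ Normal(μ,σ), so the p-quantile of ln T is μ + z_p·σ.
ln(28.6) = 3.353 and ln(82.1) = 4.408; z_{0.1} = -1.282, z_{0.69} = 0.4959.
σ = (4.408 − 3.353)/(0.4959 − (-1.282)) = 0.593.
μ = 3.353 − (-1.282)·0.593 = 4.114.
E[T] = exp(μ + σ²/2) = exp(4.114 + 0.1760) = 72.9 minutes.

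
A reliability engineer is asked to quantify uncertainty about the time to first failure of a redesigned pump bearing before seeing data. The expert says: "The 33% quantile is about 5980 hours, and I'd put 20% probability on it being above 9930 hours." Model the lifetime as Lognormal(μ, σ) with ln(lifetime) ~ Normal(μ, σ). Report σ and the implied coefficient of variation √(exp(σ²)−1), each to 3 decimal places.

σ ≈ 0.396, CV ≈ 0.412

If T ~ Lognormal(μ,σ) then ln T ~ Normal(μ,σ), so the p-quantile of ln T is μ + z_p·σ.
ln(5980) = 8.696 and ln(9930) = 9.203; z_{0.33} = -0.4399, z_{0.8} = 0.8416.
σ = (9.203 − 8.696)/(0.8416 − (-0.4399)) = 0.396.
μ = 8.696 − (-0.4399)·0.396 = 8.870.
CV = √(exp(σ²)−1) = √(exp(0.1566)−1) = 0.412.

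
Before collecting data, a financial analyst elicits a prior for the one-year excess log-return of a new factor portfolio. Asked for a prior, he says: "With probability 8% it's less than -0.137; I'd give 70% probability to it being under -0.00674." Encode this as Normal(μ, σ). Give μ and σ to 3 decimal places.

For Normal(μ,σ), the p-quantile is μ + z_p·σ. Here z_{0.08} = -1.405, z_{0.7} = 0.5244.
So -0.137 = μ − 1.405σ and -0.00674 = μ + 0.5244σ.
Subtracting: σ = (-0.00674 − -0.137)/(0.5244 − (-1.405)) = 0.068.
Then μ = -0.137 − (-1.405)·0.068 = -0.042.

μ = -0.042, σ = 0.068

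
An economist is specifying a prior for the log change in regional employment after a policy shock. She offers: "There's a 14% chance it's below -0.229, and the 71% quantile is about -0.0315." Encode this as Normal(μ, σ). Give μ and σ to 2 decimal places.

The p-quantile of Normal(μ,σ) is μ + z_p·σ, with z_{0.14} = -1.08 and z_{0.71} = 0.5534.
Eliminate σ: μ = (z₂·x₁ − z₁·x₂)/(z₂ − z₁) = (0.5534·-0.229 − (-1.08)·-0.0315)/1.634 = -0.10.
Then σ = (x₂ − x₁)/(z₂ − z₁) = (-0.0315 − -0.229)/1.634 = 0.12.

μ = -0.10, σ = 0.12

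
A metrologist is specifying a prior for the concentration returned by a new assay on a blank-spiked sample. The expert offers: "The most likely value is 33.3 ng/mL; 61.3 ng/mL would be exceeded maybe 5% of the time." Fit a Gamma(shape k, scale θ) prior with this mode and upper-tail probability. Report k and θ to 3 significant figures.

k ≈ 8.48, θ ≈ 4.45

Gamma(k,θ) with k>1 has mode (k−1)θ, so θ = 33.3/(k−1).
Need P(X < 61.3) = 0.95 with θ tied to k this way. Start at k = 2, θ = 33.3: P(X<61.3) ≈ 0.549.
Too low — raise k to concentrate. Iterating converges to k ≈ 8.48.
Then θ = 33.3/(8.48−1) ≈ 4.45.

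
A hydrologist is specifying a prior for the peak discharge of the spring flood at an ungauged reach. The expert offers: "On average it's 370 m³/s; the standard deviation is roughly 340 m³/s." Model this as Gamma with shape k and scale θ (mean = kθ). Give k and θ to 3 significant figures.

For Gamma(k, scale θ): mean = kθ, variance = kθ², so CV = 1/√k.
CV = SD/mean = 340/370 = 0.9189, hence k = 1/CV² = 1.18.
Then θ = mean/k = 370/1.18 = 312.

k ≈ 1.18, θ ≈ 312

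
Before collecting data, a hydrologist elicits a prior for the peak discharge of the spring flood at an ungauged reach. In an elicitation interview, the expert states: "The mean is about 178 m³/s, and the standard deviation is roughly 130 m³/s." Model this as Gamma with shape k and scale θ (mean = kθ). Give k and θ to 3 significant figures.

For Gamma(k, scale θ): mean = kθ, variance = kθ², so CV = 1/√k.
CV = SD/mean = 130/178 = 0.7303, hence k = 1/CV² = 1.87.
Then θ = mean/k = 178/1.87 = 94.9.

k ≈ 1.87, θ ≈ 94.9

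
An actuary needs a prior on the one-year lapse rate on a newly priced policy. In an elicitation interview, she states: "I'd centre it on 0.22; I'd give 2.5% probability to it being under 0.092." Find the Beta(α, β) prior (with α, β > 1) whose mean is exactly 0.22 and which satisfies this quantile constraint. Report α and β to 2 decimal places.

With mean 0.22 fixed, write α = 0.22s, β = 0.78s where s = α+β.
Need P(θ < 0.092) = 0.025 under Beta(0.22s, 0.78s). Normal approximation: (q−m)/√(m(1−m)/s) ≈ z_{0.025} = -1.96, so s ≈ 0.22·0.78·(-1.96)²/(0.092−0.22)² = 40.2.
At s = 40.2: P(θ<0.092) ≈ 0.010. Adjusting to match 0.025 gives s ≈ 29.07.
So α = 0.22·29.07 ≈ 6.39, β = 0.78·29.07 ≈ 22.67.

α ≈ 6.39, β ≈ 22.67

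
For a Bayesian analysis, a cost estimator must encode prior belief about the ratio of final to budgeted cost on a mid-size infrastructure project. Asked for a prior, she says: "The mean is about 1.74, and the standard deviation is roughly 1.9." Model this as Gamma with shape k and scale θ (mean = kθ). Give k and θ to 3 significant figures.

For Gamma(k, scale θ): mean = kθ, variance = kθ², so CV = 1/√k.
CV = SD/mean = 1.9/1.74 = 1.092, hence k = 1/CV² = 0.839.
Then θ = mean/k = 1.74/0.839 = 2.07.

k ≈ 0.839, θ ≈ 2.07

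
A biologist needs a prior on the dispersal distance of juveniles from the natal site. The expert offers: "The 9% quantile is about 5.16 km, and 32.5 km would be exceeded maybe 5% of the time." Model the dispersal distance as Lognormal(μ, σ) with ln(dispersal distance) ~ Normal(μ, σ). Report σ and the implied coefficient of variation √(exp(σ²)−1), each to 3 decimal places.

σ ≈ 0.616, CV ≈ 0.680

If T ~ Lognormal(μ,σ) then ln T ~ Normal(μ,σ), so the p-quantile of ln T is μ + z_p·σ.
ln(5.16) = 1.641 and ln(32.5) = 3.481; z_{0.09} = -1.341, z_{0.95} = 1.645.
σ = (3.481 − 1.641)/(1.645 − (-1.341)) = 0.616.
μ = 1.641 − (-1.341)·0.616 = 2.467.
CV = √(exp(σ²)−1) = √(exp(0.3799)−1) = 0.680.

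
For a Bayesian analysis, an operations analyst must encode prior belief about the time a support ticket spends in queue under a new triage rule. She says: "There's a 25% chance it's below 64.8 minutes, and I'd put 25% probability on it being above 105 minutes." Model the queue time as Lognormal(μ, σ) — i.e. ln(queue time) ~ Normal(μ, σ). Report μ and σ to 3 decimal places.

If T ~ Lognormal(μ,σ) then ln T ~ Normal(μ,σ), so the p-quantile of ln T is μ + z_p·σ.
ln(64.8) = 4.171 and ln(105) = 4.654; z_{0.25} = -0.6745, z_{0.75} = 0.6745.
σ = (4.654 − 4.171)/(0.6745 − (-0.6745)) = 0.358.
μ = 4.171 − (-0.6745)·0.358 = 4.413.

μ ≈ 4.413, σ ≈ 0.358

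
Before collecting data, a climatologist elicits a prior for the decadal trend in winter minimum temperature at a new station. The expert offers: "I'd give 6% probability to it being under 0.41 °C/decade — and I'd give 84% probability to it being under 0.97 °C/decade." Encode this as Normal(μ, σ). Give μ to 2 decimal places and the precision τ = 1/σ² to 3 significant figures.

The p-quantile of Normal(μ,σ) is μ + z_p·σ, with z_{0.06} = -1.555 and z_{0.84} = 0.9945.
Eliminate σ: μ = (z₂·x₁ − z₁·x₂)/(z₂ − z₁) = (0.9945·0.41 − (-1.555)·0.97)/2.549 = 0.75.
Then σ = (x₂ − x₁)/(z₂ − z₁) = (0.97 − 0.41)/2.549 = 0.22.
Precision τ = 1/σ² = 1/0.2197² = 20.7.

μ = 0.75, τ = 20.7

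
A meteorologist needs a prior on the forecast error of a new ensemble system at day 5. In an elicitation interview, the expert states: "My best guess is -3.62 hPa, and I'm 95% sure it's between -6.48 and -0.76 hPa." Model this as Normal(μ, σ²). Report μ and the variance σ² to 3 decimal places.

A symmetric 95% interval runs μ ± z·σ with z = 1.96.
Half-width = 2.86, so σ = 2.86/1.96 = 1.4592 and σ² = 2.129.
μ is the stated best guess, -3.620.

μ = -3.620, σ² = 2.129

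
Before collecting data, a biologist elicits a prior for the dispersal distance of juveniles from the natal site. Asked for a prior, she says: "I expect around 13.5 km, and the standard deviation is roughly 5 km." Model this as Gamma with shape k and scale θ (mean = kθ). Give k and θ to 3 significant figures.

For Gamma(k, scale θ): mean = kθ, variance = kθ², so CV = 1/√k.
CV = SD/mean = 5/13.5 = 0.3704, hence k = 1/CV² = 7.29.
Then θ = mean/k = 13.5/7.29 = 1.85.

k ≈ 7.29, θ ≈ 1.85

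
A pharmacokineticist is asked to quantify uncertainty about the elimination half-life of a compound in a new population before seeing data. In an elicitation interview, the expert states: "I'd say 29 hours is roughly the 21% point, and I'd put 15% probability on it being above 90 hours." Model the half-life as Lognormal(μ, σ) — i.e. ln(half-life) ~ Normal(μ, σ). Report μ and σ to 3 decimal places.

If T ~ Lognormal(μ,σ) then ln T ~ Normal(μ,σ), so the p-quantile of ln T is μ + z_p·σ.
ln(29) = 3.367 and ln(90) = 4.5; z_{0.21} = -0.8064, z_{0.85} = 1.036.
σ = (4.5 − 3.367)/(1.036 − (-0.8064)) = 0.615.
μ = 3.367 − (-0.8064)·0.615 = 3.863.

μ ≈ 3.863, σ ≈ 0.615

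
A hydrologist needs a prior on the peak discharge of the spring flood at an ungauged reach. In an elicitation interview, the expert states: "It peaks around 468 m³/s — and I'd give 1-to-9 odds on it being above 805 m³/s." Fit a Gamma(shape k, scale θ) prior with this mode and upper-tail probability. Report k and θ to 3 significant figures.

k ≈ 7.44, θ ≈ 72.6

Gamma(k,θ) with k>1 has mode (k−1)θ, so θ = 468/(k−1).
Need P(X < 805) = 0.9 with θ tied to k this way. Start at k = 2, θ = 468: P(X<805) ≈ 0.513.
Too low — raise k to concentrate. Iterating converges to k ≈ 7.44.
Then θ = 468/(7.44−1) ≈ 72.6.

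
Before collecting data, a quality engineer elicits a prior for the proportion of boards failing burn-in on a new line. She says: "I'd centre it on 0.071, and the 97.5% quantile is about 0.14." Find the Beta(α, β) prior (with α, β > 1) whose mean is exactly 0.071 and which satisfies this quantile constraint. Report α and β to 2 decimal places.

With mean 0.071 fixed, write α = 0.071s, β = 0.929s where s = α+β.
Need P(θ < 0.14) = 0.975 under Beta(0.071s, 0.929s). Normal approximation: (q−m)/√(m(1−m)/s) ≈ z_{0.975} = 1.96, so s ≈ 0.071·0.929·(1.96)²/(0.14−0.071)² = 53.2.
At s = 53.2: P(θ<0.14) ≈ 0.957. Adjusting to match 0.975 gives s ≈ 72.26.
So α = 0.071·72.26 ≈ 5.13, β = 0.929·72.26 ≈ 67.13.

α ≈ 5.13, β ≈ 67.13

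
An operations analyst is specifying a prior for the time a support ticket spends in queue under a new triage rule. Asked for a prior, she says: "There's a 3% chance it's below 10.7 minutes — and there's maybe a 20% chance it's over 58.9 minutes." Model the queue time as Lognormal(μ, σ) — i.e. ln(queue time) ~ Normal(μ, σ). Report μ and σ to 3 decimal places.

If T ~ Lognormal(μ,σ) then ln T ~ Normal(μ,σ), so the p-quantile of ln T is μ + z_p·σ.
ln(10.7) = 2.37 and ln(58.9) = 4.076; z_{0.03} = -1.881, z_{0.8} = 0.8416.
σ = (4.076 − 2.37)/(0.8416 − (-1.881)) = 0.627.
μ = 2.37 − (-1.881)·0.627 = 3.549.

μ ≈ 3.549, σ ≈ 0.627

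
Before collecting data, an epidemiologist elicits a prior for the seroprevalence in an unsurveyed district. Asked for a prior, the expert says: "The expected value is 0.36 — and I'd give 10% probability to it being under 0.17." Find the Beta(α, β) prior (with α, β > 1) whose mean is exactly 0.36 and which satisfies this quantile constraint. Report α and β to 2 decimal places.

α ≈ 3.32, β ≈ 5.90

With mean 0.36 fixed, write α = 0.36s, β = 0.64s where s = α+β.
Need P(θ < 0.17) = 0.1 under Beta(0.36s, 0.64s). Normal approximation: (q−m)/√(m(1−m)/s) ≈ z_{0.1} = -1.28, so s ≈ 0.36·0.64·(-1.28)²/(0.17−0.36)² = 10.5.
At s = 10.5: P(θ<0.17) ≈ 0.084. Adjusting to match 0.1 gives s ≈ 9.22.
So α = 0.36·9.22 ≈ 3.32, β = 0.64·9.22 ≈ 5.90.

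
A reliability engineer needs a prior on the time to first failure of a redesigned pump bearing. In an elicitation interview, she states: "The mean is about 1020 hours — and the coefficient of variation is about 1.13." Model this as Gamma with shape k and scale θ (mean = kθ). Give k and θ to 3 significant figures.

k ≈ 0.783, θ ≈ 1300

For Gamma(k, scale θ): mean = kθ, variance = kθ², so CV = 1/√k.
CV = 1.13, hence k = 1/CV² = 0.783.
Then θ = mean/k = 1020/0.783 = 1300.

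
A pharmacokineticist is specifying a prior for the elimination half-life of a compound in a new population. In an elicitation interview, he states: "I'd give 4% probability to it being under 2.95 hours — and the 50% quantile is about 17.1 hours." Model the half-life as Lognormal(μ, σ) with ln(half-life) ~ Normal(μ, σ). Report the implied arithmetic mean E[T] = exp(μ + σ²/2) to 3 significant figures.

E[T] ≈ 28.3 hours

If T ~ Lognormal(μ,σ) then ln T ~ Normal(μ,σ), so the p-quantile of ln T is μ + z_p·σ.
ln(2.95) = 1.082 and ln(17.1) = 2.839; z_{0.04} = -1.751, z_{0.5} = 0.
σ = (2.839 − 1.082)/(0 − (-1.751)) = 1.004.
μ = 1.082 − (-1.751)·1.004 = 2.839.
E[T] = exp(μ + σ²/2) = exp(2.839 + 0.5038) = 28.3 hours.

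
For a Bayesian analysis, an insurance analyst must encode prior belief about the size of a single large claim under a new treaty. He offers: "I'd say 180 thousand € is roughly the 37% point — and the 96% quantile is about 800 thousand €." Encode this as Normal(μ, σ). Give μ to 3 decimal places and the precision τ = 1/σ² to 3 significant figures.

The p-quantile of Normal(μ,σ) is μ + z_p·σ, with z_{0.37} = -0.3319 and z_{0.96} = 1.751.
Eliminate σ: μ = (z₂·x₁ − z₁·x₂)/(z₂ − z₁) = (1.751·180 − (-0.3319)·800)/2.083 = 278.797.
Then σ = (x₂ − x₁)/(z₂ − z₁) = (800 − 180)/2.083 = 297.713.
Precision τ = 1/σ² = 1/297.7² = 1.13e-05.

μ = 278.797, τ = 1.13e-05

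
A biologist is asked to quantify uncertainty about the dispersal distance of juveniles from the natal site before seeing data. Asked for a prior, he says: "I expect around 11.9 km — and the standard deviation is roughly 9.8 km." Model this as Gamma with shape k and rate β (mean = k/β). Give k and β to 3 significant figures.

k ≈ 1.47, β ≈ 0.124

For Gamma(k, rate β): mean = k/β, variance = k/β², so CV = 1/√k.
CV = SD/mean = 9.8/11.9 = 0.8235, hence k = 1/CV² = 1.47.
Then β = k/mean = 1.47/11.9 = 0.124.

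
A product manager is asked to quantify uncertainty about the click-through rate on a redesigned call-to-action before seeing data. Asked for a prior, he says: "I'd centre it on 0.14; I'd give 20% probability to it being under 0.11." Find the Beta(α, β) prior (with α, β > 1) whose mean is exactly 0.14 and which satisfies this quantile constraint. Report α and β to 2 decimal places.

α ≈ 13.71, β ≈ 84.24

With mean 0.14 fixed, write α = 0.14s, β = 0.86s where s = α+β.
Need P(θ < 0.11) = 0.2 under Beta(0.14s, 0.86s). Normal approximation: (q−m)/√(m(1−m)/s) ≈ z_{0.2} = -0.842, so s ≈ 0.14·0.86·(-0.842)²/(0.11−0.14)² = 94.8.
At s = 94.8: P(θ<0.11) ≈ 0.205. Adjusting to match 0.2 gives s ≈ 97.96.
So α = 0.14·97.96 ≈ 13.71, β = 0.86·97.96 ≈ 84.24.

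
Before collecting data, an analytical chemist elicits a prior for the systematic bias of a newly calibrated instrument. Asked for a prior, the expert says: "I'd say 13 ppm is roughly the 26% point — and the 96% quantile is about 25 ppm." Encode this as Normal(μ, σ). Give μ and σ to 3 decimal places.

For Normal(μ,σ), the p-quantile is μ + z_p·σ. Here z_{0.26} = -0.6433, z_{0.96} = 1.751.
So 13 = μ − 0.6433σ and 25 = μ + 1.751σ.
Subtracting: σ = (25 − 13)/(1.751 − (-0.6433)) = 5.012.
Then μ = 13 − (-0.6433)·5.012 = 16.225.

μ = 16.225, σ = 5.012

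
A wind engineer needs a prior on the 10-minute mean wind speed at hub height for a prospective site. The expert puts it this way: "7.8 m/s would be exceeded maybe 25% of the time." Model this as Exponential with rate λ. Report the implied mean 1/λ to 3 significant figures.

mean ≈ 5.63 m/s

P(T > 7.8) = e^(−λ·7.8) = 0.25, so λ = −ln(0.25)/7.8 = 0.178.
Mean = 1/λ = 5.63 m/s.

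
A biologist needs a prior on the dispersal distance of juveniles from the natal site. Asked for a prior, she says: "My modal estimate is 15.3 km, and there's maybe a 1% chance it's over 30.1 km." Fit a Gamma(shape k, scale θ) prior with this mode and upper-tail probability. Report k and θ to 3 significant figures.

Gamma(k,θ) with k>1 has mode (k−1)θ, so θ = 15.3/(k−1).
Need P(X < 30.1) = 0.99 with θ tied to k this way. Start at k = 2, θ = 15.3: P(X<30.1) ≈ 0.585.
Too low — raise k to concentrate. Iterating converges to k ≈ 11.8.
Then θ = 15.3/(11.8−1) ≈ 1.42.

k ≈ 11.8, θ ≈ 1.42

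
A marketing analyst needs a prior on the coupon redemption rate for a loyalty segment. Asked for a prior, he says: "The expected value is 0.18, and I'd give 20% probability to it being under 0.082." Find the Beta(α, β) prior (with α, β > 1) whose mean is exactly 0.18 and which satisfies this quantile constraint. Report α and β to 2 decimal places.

α ≈ 1.99, β ≈ 9.04

With mean 0.18 fixed, write α = 0.18s, β = 0.82s where s = α+β.
Need P(θ < 0.082) = 0.2 under Beta(0.18s, 0.82s). Normal approximation: (q−m)/√(m(1−m)/s) ≈ z_{0.2} = -0.842, so s ≈ 0.18·0.82·(-0.842)²/(0.082−0.18)² = 10.9.
At s = 10.9: P(θ<0.082) ≈ 0.202. Adjusting to match 0.2 gives s ≈ 11.03.
So α = 0.18·11.03 ≈ 1.99, β = 0.82·11.03 ≈ 9.04.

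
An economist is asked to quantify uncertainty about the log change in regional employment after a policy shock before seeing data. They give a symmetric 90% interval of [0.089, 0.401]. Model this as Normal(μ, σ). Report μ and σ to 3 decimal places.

μ = 0.245, σ = 0.095

A symmetric 90% interval runs μ ± z·σ with z = 1.645.
Half-width = 0.156, so σ = 0.156/1.645 = 0.095.
μ is the interval midpoint, 0.245.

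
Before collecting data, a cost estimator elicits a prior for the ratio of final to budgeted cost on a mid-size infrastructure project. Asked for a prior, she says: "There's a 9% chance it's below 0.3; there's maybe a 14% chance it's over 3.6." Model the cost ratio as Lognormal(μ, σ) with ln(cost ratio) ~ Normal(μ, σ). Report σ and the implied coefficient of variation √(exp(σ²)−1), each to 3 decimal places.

If T ~ Lognormal(μ,σ) then ln T ~ Normal(μ,σ), so the p-quantile of ln T is μ + z_p·σ.
ln(0.3) = -1.204 and ln(3.6) = 1.281; z_{0.09} = -1.341, z_{0.86} = 1.08.
σ = (1.281 − -1.204)/(1.08 − (-1.341)) = 1.026.
μ = -1.204 − (-1.341)·1.026 = 0.172.
CV = √(exp(σ²)−1) = √(exp(1.0534)−1) = 1.367.

σ ≈ 1.026, CV ≈ 1.367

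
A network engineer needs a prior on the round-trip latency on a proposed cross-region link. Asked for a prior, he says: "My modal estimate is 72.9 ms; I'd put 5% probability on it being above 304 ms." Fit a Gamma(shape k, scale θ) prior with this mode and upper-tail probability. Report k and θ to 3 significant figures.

Gamma(k,θ) with k>1 has mode (k−1)θ, so θ = 72.9/(k−1).
Need P(X < 304) = 0.95 with θ tied to k this way. Start at k = 2, θ = 72.9: P(X<304) ≈ 0.920.
Too low — raise k to concentrate. Iterating converges to k ≈ 2.22.
Then θ = 72.9/(2.22−1) ≈ 59.6.

k ≈ 2.22, θ ≈ 59.6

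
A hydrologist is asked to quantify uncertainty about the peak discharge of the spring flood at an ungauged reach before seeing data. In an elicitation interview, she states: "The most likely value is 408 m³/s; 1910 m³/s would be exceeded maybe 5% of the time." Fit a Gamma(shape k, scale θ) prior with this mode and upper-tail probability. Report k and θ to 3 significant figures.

k ≈ 2.02, θ ≈ 400

Gamma(k,θ) with k>1 has mode (k−1)θ, so θ = 408/(k−1).
Need P(X < 1910) = 0.95 with θ tied to k this way. Start at k = 2, θ = 408: P(X<1910) ≈ 0.947.
Too low — raise k to concentrate. Iterating converges to k ≈ 2.02.
Then θ = 408/(2.02−1) ≈ 400.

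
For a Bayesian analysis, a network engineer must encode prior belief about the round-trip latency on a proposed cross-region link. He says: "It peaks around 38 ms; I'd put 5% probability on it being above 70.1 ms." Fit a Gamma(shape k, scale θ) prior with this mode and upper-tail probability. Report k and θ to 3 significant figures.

k ≈ 8.42, θ ≈ 5.12

Gamma(k,θ) with k>1 has mode (k−1)θ, so θ = 38/(k−1).
Need P(X < 70.1) = 0.95 with θ tied to k this way. Start at k = 2, θ = 38: P(X<70.1) ≈ 0.550.
Too low — raise k to concentrate. Iterating converges to k ≈ 8.42.
Then θ = 38/(8.42−1) ≈ 5.12.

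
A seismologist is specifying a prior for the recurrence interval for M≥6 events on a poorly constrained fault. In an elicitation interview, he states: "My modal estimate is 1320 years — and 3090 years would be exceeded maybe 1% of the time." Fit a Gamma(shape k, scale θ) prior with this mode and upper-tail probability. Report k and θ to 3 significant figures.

Gamma(k,θ) with k>1 has mode (k−1)θ, so θ = 1320/(k−1).
Need P(X < 3090) = 0.99 with θ tied to k this way. Start at k = 2, θ = 1320: P(X<3090) ≈ 0.678.
Too low — raise k to concentrate. Iterating converges to k ≈ 7.58.
Then θ = 1320/(7.58−1) ≈ 201.

k ≈ 7.58, θ ≈ 201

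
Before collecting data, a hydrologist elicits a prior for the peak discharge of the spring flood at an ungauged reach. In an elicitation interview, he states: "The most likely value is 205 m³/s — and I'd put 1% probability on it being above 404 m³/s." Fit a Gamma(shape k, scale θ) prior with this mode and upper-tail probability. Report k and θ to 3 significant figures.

k ≈ 11.7, θ ≈ 19.2

Gamma(k,θ) with k>1 has mode (k−1)θ, so θ = 205/(k−1).
Need P(X < 404) = 0.99 with θ tied to k this way. Start at k = 2, θ = 205: P(X<404) ≈ 0.586.
Too low — raise k to concentrate. Iterating converges to k ≈ 11.7.
Then θ = 205/(11.7−1) ≈ 19.2.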